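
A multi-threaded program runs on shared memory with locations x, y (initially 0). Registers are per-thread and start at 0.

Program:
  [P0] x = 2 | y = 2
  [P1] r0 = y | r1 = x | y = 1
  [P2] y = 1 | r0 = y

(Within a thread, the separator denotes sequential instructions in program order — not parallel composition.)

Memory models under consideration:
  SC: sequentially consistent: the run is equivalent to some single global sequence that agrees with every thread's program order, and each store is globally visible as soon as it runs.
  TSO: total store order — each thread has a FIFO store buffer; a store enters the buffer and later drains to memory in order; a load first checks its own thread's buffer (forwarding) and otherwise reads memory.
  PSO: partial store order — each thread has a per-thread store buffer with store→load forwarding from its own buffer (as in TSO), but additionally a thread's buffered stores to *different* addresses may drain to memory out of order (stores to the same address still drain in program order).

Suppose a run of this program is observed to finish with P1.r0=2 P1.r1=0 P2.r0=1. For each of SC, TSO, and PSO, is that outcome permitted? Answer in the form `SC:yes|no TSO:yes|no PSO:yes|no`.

outcome vector order: (P1.r0,P1.r1,P2.r0)
[SC] allowed = {(0,0,1), (0,0,2), (0,2,1), (0,2,2), (1,0,1), (1,0,2), (1,2,1), (1,2,2), (2,2,1), (2,2,2)}
[TSO] allowed = {(0,0,1), (0,0,2), (0,2,1), (0,2,2), (1,0,1), (1,0,2), (1,2,1), (1,2,2), (2,2,1), (2,2,2)}
[PSO] allowed = {(0,0,1), (0,0,2), (0,2,1), (0,2,2), (1,0,1), (1,0,2), (1,2,1), (1,2,2), (2,0,1), (2,0,2), (2,2,1), (2,2,2)}
target (2,0,1) ∈ {PSO}

SC:no TSO:no PSO:yes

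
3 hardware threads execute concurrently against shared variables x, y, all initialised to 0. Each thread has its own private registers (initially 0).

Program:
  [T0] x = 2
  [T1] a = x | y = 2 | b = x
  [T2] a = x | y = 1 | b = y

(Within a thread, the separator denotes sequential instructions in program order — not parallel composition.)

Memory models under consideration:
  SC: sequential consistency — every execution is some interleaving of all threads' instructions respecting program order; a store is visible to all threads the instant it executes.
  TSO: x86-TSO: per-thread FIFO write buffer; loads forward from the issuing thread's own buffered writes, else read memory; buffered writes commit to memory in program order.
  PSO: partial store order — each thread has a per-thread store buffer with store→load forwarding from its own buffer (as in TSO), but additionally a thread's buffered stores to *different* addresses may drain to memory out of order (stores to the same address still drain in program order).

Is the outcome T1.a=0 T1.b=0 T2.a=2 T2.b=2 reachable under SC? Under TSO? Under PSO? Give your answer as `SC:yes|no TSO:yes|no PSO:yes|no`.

SC:no TSO:yes PSO:yes

outcome vector order: (T1.a,T1.b,T2.a,T2.b)
SC: 11 outcomes — {0/0/0/1; 0/0/0/2; 0/0/2/1; 0/2/0/1; 0/2/0/2; 0/2/2/1; 0/2/2/2; 2/2/0/1; 2/2/0/2; 2/2/2/1; 2/2/2/2}
TSO: 12 outcomes — {0/0/0/1; 0/0/0/2; 0/0/2/1; 0/0/2/2; 0/2/0/1; 0/2/0/2; 0/2/2/1; 0/2/2/2; 2/2/0/1; 2/2/0/2; 2/2/2/1; 2/2/2/2}
PSO: 12 outcomes — {0/0/0/1; 0/0/0/2; 0/0/2/1; 0/0/2/2; 0/2/0/1; 0/2/0/2; 0/2/2/1; 0/2/2/2; 2/2/0/1; 2/2/0/2; 2/2/2/1; 2/2/2/2}
target 0/0/2/2 ∈ {TSO,PSO}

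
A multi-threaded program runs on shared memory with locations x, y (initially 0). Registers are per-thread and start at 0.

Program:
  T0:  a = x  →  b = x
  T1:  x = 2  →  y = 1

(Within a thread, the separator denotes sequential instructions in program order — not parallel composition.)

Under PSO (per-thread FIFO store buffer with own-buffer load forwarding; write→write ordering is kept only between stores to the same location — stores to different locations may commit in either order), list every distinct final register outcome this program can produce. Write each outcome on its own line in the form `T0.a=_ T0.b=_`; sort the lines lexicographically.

T0.a=0 T0.b=0
T0.a=0 T0.b=2
T0.a=2 T0.b=2

outcome vector order: (T0.a,T0.b)
|PSO outcomes| = 3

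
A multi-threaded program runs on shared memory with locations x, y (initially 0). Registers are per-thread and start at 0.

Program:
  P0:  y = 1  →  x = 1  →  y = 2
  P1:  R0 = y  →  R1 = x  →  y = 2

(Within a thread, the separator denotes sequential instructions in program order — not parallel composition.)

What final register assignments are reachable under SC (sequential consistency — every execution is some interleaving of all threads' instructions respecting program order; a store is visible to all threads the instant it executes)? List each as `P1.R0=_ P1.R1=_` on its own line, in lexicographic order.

outcome vector order: (P1.R0,P1.R1)
|SC outcomes| = 5

P1.R0=0 P1.R1=0
P1.R0=0 P1.R1=1
P1.R0=1 P1.R1=0
P1.R0=1 P1.R1=1
P1.R0=2 P1.R1=1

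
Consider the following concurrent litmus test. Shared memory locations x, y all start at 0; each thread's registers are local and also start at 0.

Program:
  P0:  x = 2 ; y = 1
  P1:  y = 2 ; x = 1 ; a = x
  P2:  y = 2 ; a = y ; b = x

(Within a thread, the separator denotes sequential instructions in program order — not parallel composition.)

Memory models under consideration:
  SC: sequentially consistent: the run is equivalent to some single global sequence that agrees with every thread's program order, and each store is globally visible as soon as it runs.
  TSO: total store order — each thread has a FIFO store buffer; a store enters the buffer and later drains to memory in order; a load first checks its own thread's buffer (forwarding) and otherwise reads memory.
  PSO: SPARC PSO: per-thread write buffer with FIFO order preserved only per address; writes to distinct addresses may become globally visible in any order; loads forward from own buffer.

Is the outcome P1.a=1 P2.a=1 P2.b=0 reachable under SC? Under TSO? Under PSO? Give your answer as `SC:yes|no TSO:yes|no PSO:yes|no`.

outcome vector order: (P1.a,P2.a,P2.b)
[SC] allowed = {1/1/1, 1/1/2, 1/2/0, 1/2/1, 1/2/2, 2/1/2, 2/2/0, 2/2/1, 2/2/2}
[TSO] allowed = {1/1/1, 1/1/2, 1/2/0, 1/2/1, 1/2/2, 2/1/2, 2/2/0, 2/2/1, 2/2/2}
[PSO] allowed = {1/1/0, 1/1/1, 1/1/2, 1/2/0, 1/2/1, 1/2/2, 2/1/0, 2/1/1, 2/1/2, 2/2/0, 2/2/1, 2/2/2}
target 1/1/0 ∈ {PSO}

SC:no TSO:no PSO:yes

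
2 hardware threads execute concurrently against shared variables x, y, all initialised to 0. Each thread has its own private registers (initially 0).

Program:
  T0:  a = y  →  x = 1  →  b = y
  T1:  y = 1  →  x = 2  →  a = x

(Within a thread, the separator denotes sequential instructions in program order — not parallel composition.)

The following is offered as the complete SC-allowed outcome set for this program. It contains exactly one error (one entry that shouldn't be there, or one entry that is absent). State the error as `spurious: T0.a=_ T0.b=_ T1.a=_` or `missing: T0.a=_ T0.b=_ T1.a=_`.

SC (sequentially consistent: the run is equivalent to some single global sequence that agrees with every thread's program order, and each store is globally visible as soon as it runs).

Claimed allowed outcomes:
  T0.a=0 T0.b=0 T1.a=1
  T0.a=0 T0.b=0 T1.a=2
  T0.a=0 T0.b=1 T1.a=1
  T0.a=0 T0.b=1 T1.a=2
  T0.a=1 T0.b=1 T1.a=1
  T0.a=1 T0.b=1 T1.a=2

spurious: T0.a=0 T0.b=0 T1.a=1

outcome vector order: (T0.a,T0.b,T1.a)
[SC] allowed = {<0 0 2>, <0 1 1>, <0 1 2>, <1 1 1>, <1 1 2>}
claimed∖SC = {<0 0 1>}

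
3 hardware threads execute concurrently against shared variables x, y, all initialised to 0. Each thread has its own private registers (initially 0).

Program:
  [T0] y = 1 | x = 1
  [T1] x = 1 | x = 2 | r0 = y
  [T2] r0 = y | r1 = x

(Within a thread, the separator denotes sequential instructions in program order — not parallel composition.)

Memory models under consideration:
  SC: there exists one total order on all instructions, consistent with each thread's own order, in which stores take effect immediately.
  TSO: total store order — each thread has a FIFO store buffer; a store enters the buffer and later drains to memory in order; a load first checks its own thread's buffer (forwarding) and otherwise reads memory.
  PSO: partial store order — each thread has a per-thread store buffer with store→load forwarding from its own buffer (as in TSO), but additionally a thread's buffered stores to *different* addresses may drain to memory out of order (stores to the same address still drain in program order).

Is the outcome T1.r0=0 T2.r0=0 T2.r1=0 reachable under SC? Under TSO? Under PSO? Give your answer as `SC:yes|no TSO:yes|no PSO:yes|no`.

outcome vector order: (T1.r0,T2.r0,T2.r1)
[SC] allowed = {(0,0,0), (0,0,1), (0,0,2), (0,1,1), (0,1,2), (1,0,0), (1,0,1), (1,0,2), (1,1,0), (1,1,1), (1,1,2)}
[TSO] allowed = {(0,0,0), (0,0,1), (0,0,2), (0,1,0), (0,1,1), (0,1,2), (1,0,0), (1,0,1), (1,0,2), (1,1,0), (1,1,1), (1,1,2)}
[PSO] allowed = {(0,0,0), (0,0,1), (0,0,2), (0,1,0), (0,1,1), (0,1,2), (1,0,0), (1,0,1), (1,0,2), (1,1,0), (1,1,1), (1,1,2)}
target (0,0,0) ∈ {SC,TSO,PSO}

SC:yes TSO:yes PSO:yes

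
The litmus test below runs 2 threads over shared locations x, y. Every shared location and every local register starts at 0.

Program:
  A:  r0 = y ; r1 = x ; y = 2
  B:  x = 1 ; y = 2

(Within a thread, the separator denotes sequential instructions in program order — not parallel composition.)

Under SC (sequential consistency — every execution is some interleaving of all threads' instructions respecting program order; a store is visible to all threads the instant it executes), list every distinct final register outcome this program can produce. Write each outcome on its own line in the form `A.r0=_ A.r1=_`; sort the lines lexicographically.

A.r0=0 A.r1=0
A.r0=0 A.r1=1
A.r0=2 A.r1=1

outcome vector order: (A.r0,A.r1)
|SC outcomes| = 3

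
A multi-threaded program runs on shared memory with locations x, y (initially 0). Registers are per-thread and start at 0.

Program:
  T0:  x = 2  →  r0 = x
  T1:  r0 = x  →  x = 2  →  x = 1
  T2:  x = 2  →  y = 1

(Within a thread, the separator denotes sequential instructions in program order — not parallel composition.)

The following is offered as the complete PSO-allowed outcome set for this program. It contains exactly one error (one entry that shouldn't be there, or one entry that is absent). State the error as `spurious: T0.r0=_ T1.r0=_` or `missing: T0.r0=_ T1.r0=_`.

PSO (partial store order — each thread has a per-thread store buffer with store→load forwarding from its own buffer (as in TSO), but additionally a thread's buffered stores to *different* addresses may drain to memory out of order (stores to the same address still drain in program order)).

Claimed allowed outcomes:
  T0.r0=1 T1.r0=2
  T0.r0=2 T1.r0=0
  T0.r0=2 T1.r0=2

outcome vector order: (T0.r0,T1.r0)
[PSO] allowed = {10, 12, 20, 22}
PSO∖claimed = {10}

missing: T0.r0=1 T1.r0=0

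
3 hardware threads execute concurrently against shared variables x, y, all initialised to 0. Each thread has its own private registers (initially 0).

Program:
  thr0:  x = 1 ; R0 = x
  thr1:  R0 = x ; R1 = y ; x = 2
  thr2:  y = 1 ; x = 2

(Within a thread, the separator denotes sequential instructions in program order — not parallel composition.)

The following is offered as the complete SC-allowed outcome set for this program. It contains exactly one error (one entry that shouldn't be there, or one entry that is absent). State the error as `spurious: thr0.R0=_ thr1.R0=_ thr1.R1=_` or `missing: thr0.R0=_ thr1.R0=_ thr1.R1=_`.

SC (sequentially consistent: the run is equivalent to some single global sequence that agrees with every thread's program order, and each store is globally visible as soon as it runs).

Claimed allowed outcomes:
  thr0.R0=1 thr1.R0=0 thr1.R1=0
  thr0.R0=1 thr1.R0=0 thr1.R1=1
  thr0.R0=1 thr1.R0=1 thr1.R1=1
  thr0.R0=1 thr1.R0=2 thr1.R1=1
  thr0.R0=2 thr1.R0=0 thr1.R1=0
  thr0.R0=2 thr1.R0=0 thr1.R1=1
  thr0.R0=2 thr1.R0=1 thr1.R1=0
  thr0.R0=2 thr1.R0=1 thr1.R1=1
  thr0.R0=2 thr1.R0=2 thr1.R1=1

missing: thr0.R0=1 thr1.R0=1 thr1.R1=0

outcome vector order: (thr0.R0,thr1.R0,thr1.R1)
SC (10): (1,0,0); (1,0,1); (1,1,0); (1,1,1); (1,2,1); (2,0,0); (2,0,1); (2,1,0); (2,1,1); (2,2,1)
SC∖claimed = {(1,1,0)}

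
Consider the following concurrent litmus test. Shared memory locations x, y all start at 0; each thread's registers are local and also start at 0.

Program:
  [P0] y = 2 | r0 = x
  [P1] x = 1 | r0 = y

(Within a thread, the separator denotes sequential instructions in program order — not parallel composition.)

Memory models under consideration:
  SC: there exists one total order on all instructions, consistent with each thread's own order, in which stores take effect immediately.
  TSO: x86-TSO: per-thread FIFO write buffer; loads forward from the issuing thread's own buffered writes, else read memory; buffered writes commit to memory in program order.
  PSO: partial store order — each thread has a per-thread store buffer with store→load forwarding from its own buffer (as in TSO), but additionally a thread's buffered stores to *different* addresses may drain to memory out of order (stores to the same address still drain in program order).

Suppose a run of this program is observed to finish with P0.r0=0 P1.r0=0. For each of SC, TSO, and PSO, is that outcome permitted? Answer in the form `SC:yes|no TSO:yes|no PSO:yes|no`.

outcome vector order: (P0.r0,P1.r0)
under SC → <0 2>, <1 0>, <1 2>
under TSO → <0 0>, <0 2>, <1 0>, <1 2>
under PSO → <0 0>, <0 2>, <1 0>, <1 2>
target <0 0> ∈ {TSO,PSO}

SC:no TSO:yes PSO:yes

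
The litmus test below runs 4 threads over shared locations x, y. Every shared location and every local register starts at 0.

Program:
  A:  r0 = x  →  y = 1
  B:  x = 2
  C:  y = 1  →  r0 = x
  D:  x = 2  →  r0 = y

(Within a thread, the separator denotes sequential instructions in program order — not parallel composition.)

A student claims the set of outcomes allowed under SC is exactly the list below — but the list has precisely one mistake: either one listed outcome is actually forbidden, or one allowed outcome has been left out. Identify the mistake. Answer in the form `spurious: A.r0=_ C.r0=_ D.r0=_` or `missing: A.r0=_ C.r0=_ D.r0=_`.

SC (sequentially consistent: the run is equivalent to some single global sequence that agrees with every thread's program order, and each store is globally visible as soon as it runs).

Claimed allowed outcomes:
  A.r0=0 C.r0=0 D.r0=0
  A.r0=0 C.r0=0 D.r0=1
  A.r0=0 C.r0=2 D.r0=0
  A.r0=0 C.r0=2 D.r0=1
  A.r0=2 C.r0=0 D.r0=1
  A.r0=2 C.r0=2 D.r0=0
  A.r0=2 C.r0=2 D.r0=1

outcome vector order: (A.r0,C.r0,D.r0)
SC (6): (0,0,1), (0,2,0), (0,2,1), (2,0,1), (2,2,0), (2,2,1)
claimed∖SC = {(0,0,0)}

spurious: A.r0=0 C.r0=0 D.r0=0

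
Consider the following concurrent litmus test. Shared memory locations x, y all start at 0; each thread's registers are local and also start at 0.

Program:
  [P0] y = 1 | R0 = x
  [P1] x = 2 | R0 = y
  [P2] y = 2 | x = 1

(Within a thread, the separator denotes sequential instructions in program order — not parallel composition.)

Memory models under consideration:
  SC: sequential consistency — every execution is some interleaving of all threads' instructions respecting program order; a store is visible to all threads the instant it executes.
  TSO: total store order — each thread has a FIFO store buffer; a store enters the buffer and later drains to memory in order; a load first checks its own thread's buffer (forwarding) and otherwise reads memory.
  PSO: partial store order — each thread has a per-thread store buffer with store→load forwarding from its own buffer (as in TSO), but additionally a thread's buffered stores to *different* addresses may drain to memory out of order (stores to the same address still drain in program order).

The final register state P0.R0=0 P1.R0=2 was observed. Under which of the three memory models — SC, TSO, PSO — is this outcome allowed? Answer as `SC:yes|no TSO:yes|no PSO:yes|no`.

outcome vector order: (P0.R0,P1.R0)
under SC → 0/1; 0/2; 1/0; 1/1; 1/2; 2/0; 2/1; 2/2
under TSO → 0/0; 0/1; 0/2; 1/0; 1/1; 1/2; 2/0; 2/1; 2/2
under PSO → 0/0; 0/1; 0/2; 1/0; 1/1; 1/2; 2/0; 2/1; 2/2
target 0/2 ∈ {SC,TSO,PSO}

SC:yes TSO:yes PSO:yes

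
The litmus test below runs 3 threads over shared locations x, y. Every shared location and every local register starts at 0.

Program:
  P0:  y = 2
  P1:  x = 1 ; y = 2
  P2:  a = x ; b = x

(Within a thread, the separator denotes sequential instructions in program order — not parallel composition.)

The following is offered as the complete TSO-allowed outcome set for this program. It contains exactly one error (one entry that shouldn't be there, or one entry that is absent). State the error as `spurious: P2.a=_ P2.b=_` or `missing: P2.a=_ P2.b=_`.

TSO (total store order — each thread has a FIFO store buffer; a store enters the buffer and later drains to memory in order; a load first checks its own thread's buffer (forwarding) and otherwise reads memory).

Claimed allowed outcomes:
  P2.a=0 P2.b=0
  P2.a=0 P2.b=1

missing: P2.a=1 P2.b=1

outcome vector order: (P2.a,P2.b)
[TSO] allowed = {(0,0); (0,1); (1,1)}
TSO∖claimed = {(1,1)}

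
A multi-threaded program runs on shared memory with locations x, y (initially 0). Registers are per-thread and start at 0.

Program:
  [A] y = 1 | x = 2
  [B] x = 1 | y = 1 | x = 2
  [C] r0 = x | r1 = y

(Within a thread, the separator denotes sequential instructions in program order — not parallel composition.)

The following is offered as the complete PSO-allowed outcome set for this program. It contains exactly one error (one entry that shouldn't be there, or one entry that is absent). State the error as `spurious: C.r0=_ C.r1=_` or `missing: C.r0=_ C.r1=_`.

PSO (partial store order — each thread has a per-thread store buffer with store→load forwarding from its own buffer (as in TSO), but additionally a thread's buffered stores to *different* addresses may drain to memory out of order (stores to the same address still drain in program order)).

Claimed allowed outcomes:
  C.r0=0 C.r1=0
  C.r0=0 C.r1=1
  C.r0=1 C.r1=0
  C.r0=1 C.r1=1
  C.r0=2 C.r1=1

missing: C.r0=2 C.r1=0

outcome vector order: (C.r0,C.r1)
under PSO → <0 0>, <0 1>, <1 0>, <1 1>, <2 0>, <2 1>
PSO∖claimed = {<2 0>}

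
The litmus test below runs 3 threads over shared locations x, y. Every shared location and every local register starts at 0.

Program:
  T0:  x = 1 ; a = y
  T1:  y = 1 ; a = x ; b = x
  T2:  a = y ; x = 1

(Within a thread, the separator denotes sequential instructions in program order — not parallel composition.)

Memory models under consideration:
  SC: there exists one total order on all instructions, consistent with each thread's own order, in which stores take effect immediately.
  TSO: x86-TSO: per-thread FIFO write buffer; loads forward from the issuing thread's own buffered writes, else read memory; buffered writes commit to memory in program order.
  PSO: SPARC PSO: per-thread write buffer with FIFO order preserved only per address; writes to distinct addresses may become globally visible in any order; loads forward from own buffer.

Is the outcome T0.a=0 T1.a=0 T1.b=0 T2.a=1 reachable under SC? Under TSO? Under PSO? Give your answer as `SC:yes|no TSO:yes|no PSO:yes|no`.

outcome vector order: (T0.a,T1.a,T1.b,T2.a)
[SC] allowed = {0110; 0111; 1000; 1001; 1010; 1011; 1110; 1111}
[TSO] allowed = {0000; 0001; 0010; 0011; 0110; 0111; 1000; 1001; 1010; 1011; 1110; 1111}
[PSO] allowed = {0000; 0001; 0010; 0011; 0110; 0111; 1000; 1001; 1010; 1011; 1110; 1111}
target 0001 ∈ {TSO,PSO}

SC:no TSO:yes PSO:yes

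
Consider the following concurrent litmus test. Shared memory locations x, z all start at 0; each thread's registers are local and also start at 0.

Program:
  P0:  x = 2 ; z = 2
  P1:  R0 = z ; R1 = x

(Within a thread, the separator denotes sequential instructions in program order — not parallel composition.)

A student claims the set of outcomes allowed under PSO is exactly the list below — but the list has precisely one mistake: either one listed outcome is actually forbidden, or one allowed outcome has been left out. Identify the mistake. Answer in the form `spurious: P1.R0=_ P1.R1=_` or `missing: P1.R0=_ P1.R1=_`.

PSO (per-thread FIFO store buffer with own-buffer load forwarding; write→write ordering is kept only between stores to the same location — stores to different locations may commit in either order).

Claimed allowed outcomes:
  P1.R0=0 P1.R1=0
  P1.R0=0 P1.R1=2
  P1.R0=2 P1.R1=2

outcome vector order: (P1.R0,P1.R1)
under PSO → <0 0> <0 2> <2 0> <2 2>
PSO∖claimed = {<2 0>}

missing: P1.R0=2 P1.R1=0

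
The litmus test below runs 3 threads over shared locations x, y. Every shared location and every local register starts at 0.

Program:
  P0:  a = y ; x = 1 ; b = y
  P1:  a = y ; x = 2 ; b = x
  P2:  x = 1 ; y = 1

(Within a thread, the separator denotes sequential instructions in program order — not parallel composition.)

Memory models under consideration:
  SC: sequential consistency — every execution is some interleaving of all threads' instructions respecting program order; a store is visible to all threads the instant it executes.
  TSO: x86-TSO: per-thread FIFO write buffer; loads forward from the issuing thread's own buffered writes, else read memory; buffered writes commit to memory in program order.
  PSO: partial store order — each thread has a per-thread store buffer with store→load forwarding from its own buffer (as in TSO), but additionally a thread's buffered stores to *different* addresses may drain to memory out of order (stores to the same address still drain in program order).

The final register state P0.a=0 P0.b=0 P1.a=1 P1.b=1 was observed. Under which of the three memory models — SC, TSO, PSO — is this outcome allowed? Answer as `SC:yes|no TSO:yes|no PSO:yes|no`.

SC:no TSO:yes PSO:yes

outcome vector order: (P0.a,P0.b,P1.a,P1.b)
[SC] allowed = {0/0/0/1; 0/0/0/2; 0/0/1/2; 0/1/0/1; 0/1/0/2; 0/1/1/1; 0/1/1/2; 1/1/0/1; 1/1/0/2; 1/1/1/1; 1/1/1/2}
[TSO] allowed = {0/0/0/1; 0/0/0/2; 0/0/1/1; 0/0/1/2; 0/1/0/1; 0/1/0/2; 0/1/1/1; 0/1/1/2; 1/1/0/1; 1/1/0/2; 1/1/1/1; 1/1/1/2}
[PSO] allowed = {0/0/0/1; 0/0/0/2; 0/0/1/1; 0/0/1/2; 0/1/0/1; 0/1/0/2; 0/1/1/1; 0/1/1/2; 1/1/0/1; 1/1/0/2; 1/1/1/1; 1/1/1/2}
target 0/0/1/1 ∈ {TSO,PSO}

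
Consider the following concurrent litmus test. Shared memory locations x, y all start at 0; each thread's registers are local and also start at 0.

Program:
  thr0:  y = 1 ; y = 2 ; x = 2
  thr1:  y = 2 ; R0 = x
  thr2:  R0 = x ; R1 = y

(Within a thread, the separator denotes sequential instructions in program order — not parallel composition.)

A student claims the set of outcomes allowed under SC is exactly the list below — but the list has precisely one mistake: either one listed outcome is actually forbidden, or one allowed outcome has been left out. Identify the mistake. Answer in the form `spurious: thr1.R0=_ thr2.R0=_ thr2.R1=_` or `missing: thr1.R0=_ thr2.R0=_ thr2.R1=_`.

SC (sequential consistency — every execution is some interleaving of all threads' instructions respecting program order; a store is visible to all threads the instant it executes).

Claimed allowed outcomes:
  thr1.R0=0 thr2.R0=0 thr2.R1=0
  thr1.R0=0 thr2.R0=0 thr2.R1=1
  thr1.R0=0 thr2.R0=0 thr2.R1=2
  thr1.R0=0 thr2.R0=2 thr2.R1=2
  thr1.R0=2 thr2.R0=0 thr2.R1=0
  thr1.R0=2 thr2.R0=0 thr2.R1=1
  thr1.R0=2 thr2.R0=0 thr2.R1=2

missing: thr1.R0=2 thr2.R0=2 thr2.R1=2

outcome vector order: (thr1.R0,thr2.R0,thr2.R1)
[SC] allowed = {(0,0,0), (0,0,1), (0,0,2), (0,2,2), (2,0,0), (2,0,1), (2,0,2), (2,2,2)}
SC∖claimed = {(2,2,2)}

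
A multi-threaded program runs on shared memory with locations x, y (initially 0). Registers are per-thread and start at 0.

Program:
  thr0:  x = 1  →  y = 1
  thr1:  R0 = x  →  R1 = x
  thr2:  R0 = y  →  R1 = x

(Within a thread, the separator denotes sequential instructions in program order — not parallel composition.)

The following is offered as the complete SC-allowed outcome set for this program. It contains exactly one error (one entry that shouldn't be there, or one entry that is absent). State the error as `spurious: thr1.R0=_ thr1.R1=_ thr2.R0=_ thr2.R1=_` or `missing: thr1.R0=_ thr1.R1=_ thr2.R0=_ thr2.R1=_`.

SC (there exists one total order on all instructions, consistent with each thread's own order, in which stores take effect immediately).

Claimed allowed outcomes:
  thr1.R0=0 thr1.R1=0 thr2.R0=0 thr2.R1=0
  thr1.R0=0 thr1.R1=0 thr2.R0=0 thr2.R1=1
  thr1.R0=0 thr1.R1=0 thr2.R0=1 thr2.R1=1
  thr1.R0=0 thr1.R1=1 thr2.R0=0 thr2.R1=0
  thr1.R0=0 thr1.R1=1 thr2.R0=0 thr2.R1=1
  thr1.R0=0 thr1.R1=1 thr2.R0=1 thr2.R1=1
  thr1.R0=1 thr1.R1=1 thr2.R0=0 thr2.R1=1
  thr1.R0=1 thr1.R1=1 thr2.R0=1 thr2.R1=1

missing: thr1.R0=1 thr1.R1=1 thr2.R0=0 thr2.R1=0

outcome vector order: (thr1.R0,thr1.R1,thr2.R0,thr2.R1)
under SC → 0/0/0/0; 0/0/0/1; 0/0/1/1; 0/1/0/0; 0/1/0/1; 0/1/1/1; 1/1/0/0; 1/1/0/1; 1/1/1/1
SC∖claimed = {1/1/0/0}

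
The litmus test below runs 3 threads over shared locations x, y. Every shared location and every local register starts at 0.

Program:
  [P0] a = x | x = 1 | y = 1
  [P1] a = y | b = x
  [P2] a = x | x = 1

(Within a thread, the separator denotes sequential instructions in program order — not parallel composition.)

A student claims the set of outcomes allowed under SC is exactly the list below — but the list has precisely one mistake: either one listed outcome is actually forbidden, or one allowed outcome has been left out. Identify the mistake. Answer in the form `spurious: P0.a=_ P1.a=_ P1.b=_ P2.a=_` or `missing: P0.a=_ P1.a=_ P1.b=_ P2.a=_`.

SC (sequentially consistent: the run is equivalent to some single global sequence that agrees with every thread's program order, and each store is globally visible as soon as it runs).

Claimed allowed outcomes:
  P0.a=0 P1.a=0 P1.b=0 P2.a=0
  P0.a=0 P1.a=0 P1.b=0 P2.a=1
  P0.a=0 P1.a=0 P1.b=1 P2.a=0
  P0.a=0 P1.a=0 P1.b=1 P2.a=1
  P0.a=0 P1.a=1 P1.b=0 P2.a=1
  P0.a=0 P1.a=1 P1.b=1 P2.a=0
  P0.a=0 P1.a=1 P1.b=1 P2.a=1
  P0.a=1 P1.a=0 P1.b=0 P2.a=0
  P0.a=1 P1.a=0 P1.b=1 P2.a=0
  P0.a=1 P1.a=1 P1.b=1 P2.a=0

spurious: P0.a=0 P1.a=1 P1.b=0 P2.a=1

outcome vector order: (P0.a,P1.a,P1.b,P2.a)
[SC] allowed = {0000; 0001; 0010; 0011; 0110; 0111; 1000; 1010; 1110}
claimed∖SC = {0101}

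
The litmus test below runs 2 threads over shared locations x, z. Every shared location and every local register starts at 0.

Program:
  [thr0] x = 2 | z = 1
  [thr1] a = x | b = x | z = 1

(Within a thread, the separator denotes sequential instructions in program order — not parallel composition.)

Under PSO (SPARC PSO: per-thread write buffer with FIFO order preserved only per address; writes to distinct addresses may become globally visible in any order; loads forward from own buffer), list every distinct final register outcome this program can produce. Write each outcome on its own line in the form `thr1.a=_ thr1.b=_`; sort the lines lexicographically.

outcome vector order: (thr1.a,thr1.b)
|PSO outcomes| = 3

thr1.a=0 thr1.b=0
thr1.a=0 thr1.b=2
thr1.a=2 thr1.b=2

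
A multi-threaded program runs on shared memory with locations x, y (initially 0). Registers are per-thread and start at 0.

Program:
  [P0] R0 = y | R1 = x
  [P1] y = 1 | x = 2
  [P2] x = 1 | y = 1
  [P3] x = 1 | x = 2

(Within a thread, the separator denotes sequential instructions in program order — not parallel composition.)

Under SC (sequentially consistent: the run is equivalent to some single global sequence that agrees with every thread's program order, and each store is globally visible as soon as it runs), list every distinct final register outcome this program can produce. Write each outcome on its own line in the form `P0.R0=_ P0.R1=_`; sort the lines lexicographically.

outcome vector order: (P0.R0,P0.R1)
|SC outcomes| = 6

P0.R0=0 P0.R1=0
P0.R0=0 P0.R1=1
P0.R0=0 P0.R1=2
P0.R0=1 P0.R1=0
P0.R0=1 P0.R1=1
P0.R0=1 P0.R1=2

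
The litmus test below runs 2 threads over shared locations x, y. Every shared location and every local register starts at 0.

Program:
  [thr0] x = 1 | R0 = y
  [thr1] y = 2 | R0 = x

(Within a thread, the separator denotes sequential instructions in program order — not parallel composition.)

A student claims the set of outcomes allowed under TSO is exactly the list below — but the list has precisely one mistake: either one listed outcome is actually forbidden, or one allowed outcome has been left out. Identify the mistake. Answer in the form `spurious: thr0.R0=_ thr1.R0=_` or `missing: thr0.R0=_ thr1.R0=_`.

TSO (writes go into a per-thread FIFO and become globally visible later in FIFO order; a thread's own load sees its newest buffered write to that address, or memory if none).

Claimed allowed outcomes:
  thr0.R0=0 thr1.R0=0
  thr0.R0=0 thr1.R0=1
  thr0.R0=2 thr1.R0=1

outcome vector order: (thr0.R0,thr1.R0)
TSO (4): 00, 01, 20, 21
TSO∖claimed = {20}

missing: thr0.R0=2 thr1.R0=0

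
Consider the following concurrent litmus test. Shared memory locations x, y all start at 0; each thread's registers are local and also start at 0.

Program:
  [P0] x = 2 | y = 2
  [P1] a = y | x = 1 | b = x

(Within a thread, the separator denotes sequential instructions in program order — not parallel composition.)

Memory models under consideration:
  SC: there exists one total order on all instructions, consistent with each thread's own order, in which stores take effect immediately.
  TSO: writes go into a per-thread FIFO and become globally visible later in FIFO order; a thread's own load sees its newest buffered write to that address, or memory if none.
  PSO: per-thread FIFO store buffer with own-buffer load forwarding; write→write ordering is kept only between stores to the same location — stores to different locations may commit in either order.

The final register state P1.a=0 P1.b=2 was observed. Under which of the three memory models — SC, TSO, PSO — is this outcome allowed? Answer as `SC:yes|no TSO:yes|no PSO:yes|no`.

SC:yes TSO:yes PSO:yes

outcome vector order: (P1.a,P1.b)
[SC] allowed = {0/1, 0/2, 2/1}
[TSO] allowed = {0/1, 0/2, 2/1}
[PSO] allowed = {0/1, 0/2, 2/1, 2/2}
target 0/2 ∈ {SC,TSO,PSO}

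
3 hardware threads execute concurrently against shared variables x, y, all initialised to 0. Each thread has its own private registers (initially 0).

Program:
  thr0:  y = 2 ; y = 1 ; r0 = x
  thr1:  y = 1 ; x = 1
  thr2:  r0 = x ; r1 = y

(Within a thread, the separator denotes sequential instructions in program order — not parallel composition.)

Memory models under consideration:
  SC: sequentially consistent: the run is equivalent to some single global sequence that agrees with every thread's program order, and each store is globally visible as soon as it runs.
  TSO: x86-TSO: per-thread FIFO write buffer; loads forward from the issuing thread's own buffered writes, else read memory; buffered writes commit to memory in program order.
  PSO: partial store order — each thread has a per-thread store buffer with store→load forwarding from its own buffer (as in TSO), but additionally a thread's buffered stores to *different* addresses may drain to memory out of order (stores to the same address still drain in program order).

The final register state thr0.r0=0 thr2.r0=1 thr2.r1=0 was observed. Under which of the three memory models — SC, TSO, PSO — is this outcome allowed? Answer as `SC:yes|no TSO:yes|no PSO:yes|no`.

outcome vector order: (thr0.r0,thr2.r0,thr2.r1)
[SC] allowed = {0/0/0 0/0/1 0/0/2 0/1/1 1/0/0 1/0/1 1/0/2 1/1/1 1/1/2}
[TSO] allowed = {0/0/0 0/0/1 0/0/2 0/1/1 0/1/2 1/0/0 1/0/1 1/0/2 1/1/1 1/1/2}
[PSO] allowed = {0/0/0 0/0/1 0/0/2 0/1/0 0/1/1 0/1/2 1/0/0 1/0/1 1/0/2 1/1/0 1/1/1 1/1/2}
target 0/1/0 ∈ {PSO}

SC:no TSO:no PSO:yes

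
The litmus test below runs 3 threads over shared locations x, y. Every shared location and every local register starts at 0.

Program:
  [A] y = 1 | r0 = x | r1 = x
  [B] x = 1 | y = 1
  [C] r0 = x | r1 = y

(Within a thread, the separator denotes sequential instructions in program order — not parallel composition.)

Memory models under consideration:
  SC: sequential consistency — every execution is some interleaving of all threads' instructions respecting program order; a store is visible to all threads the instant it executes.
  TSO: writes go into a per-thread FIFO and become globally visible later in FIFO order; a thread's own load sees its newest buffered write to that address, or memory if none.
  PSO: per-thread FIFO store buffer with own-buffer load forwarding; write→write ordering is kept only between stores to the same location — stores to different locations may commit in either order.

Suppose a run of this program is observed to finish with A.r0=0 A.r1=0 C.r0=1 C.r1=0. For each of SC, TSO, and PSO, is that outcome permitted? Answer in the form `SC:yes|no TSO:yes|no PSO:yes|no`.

SC:no TSO:yes PSO:yes

outcome vector order: (A.r0,A.r1,C.r0,C.r1)
[SC] allowed = {0000 0001 0011 0100 0101 0111 1100 1101 1110 1111}
[TSO] allowed = {0000 0001 0010 0011 0100 0101 0110 0111 1100 1101 1110 1111}
[PSO] allowed = {0000 0001 0010 0011 0100 0101 0110 0111 1100 1101 1110 1111}
target 0010 ∈ {TSO,PSO}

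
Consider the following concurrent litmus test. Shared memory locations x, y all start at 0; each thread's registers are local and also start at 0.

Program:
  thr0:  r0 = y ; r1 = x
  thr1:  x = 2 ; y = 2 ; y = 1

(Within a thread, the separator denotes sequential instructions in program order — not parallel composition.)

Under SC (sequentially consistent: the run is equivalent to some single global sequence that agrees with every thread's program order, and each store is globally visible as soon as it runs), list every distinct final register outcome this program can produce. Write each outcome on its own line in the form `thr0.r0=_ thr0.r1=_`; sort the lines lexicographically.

outcome vector order: (thr0.r0,thr0.r1)
|SC outcomes| = 4

thr0.r0=0 thr0.r1=0
thr0.r0=0 thr0.r1=2
thr0.r0=1 thr0.r1=2
thr0.r0=2 thr0.r1=2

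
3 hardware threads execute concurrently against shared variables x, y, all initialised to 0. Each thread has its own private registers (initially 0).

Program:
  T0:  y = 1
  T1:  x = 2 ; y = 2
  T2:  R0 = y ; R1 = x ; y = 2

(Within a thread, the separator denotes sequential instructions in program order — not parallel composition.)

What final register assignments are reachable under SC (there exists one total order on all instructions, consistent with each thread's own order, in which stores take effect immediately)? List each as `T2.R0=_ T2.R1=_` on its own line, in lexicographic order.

outcome vector order: (T2.R0,T2.R1)
|SC outcomes| = 5

T2.R0=0 T2.R1=0
T2.R0=0 T2.R1=2
T2.R0=1 T2.R1=0
T2.R0=1 T2.R1=2
T2.R0=2 T2.R1=2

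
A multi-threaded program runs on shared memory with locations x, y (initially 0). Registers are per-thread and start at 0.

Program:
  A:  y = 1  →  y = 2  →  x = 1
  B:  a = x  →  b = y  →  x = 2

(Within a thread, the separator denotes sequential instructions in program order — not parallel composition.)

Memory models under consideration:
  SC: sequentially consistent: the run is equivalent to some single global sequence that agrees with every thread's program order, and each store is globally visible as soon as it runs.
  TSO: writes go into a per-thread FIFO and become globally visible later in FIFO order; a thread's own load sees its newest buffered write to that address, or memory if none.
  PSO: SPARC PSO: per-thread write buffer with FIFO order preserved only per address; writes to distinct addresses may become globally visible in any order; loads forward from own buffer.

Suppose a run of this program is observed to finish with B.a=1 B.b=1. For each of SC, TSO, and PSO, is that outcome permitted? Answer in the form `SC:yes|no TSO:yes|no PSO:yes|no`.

SC:no TSO:no PSO:yes

outcome vector order: (B.a,B.b)
SC: 4 outcomes — {(0,0); (0,1); (0,2); (1,2)}
TSO: 4 outcomes — {(0,0); (0,1); (0,2); (1,2)}
PSO: 6 outcomes — {(0,0); (0,1); (0,2); (1,0); (1,1); (1,2)}
target (1,1) ∈ {PSO}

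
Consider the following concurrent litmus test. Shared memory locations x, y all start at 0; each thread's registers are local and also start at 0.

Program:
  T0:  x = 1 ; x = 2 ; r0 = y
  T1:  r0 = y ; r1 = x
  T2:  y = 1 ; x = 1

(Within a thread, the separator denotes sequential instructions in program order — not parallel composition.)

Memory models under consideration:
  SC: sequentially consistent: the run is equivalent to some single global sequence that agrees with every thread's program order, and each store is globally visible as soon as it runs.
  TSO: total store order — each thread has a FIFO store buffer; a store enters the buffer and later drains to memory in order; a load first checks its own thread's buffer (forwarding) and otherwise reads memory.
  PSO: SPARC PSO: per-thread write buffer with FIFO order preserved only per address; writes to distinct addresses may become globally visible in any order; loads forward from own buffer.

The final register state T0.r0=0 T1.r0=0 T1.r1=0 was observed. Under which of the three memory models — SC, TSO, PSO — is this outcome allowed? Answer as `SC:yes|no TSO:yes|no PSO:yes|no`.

SC:yes TSO:yes PSO:yes

outcome vector order: (T0.r0,T1.r0,T1.r1)
SC: 11 outcomes — {0/0/0; 0/0/1; 0/0/2; 0/1/1; 0/1/2; 1/0/0; 1/0/1; 1/0/2; 1/1/0; 1/1/1; 1/1/2}
TSO: 12 outcomes — {0/0/0; 0/0/1; 0/0/2; 0/1/0; 0/1/1; 0/1/2; 1/0/0; 1/0/1; 1/0/2; 1/1/0; 1/1/1; 1/1/2}
PSO: 12 outcomes — {0/0/0; 0/0/1; 0/0/2; 0/1/0; 0/1/1; 0/1/2; 1/0/0; 1/0/1; 1/0/2; 1/1/0; 1/1/1; 1/1/2}
target 0/0/0 ∈ {SC,TSO,PSO}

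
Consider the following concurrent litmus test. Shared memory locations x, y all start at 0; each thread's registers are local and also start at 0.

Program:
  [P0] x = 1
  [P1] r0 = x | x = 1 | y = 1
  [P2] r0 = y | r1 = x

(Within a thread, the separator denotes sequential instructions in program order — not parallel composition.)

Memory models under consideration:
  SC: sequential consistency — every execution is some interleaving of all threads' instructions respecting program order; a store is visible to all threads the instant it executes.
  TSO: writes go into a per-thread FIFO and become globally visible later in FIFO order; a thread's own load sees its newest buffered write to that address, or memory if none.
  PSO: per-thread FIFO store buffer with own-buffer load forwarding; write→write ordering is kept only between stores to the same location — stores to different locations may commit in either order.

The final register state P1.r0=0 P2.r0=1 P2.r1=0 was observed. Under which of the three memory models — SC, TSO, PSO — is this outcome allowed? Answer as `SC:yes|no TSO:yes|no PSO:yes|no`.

SC:no TSO:no PSO:yes

outcome vector order: (P1.r0,P2.r0,P2.r1)
SC: 6 outcomes — {(0,0,0), (0,0,1), (0,1,1), (1,0,0), (1,0,1), (1,1,1)}
TSO: 6 outcomes — {(0,0,0), (0,0,1), (0,1,1), (1,0,0), (1,0,1), (1,1,1)}
PSO: 7 outcomes — {(0,0,0), (0,0,1), (0,1,0), (0,1,1), (1,0,0), (1,0,1), (1,1,1)}
target (0,1,0) ∈ {PSO}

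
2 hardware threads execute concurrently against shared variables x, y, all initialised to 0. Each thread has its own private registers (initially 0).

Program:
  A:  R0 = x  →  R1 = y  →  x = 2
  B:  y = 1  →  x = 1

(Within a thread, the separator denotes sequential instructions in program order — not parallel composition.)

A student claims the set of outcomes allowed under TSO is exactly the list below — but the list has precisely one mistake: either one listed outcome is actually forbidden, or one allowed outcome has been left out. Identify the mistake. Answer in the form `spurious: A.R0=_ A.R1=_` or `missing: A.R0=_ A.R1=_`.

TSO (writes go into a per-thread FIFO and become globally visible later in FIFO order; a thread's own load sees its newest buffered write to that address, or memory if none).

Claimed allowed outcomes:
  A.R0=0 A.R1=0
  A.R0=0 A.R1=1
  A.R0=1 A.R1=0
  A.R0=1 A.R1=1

outcome vector order: (A.R0,A.R1)
TSO (3): 0/0; 0/1; 1/1
claimed∖TSO = {1/0}

spurious: A.R0=1 A.R1=0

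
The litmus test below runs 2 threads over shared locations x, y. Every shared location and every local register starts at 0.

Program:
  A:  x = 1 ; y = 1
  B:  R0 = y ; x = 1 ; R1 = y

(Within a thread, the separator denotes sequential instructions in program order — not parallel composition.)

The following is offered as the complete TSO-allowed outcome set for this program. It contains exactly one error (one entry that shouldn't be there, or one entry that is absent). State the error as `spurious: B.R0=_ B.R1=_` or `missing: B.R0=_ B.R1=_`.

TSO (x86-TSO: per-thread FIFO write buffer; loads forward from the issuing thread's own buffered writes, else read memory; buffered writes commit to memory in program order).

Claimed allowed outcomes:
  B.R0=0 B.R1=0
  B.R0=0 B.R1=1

outcome vector order: (B.R0,B.R1)
TSO (3): 0/0; 0/1; 1/1
TSO∖claimed = {1/1}

missing: B.R0=1 B.R1=1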